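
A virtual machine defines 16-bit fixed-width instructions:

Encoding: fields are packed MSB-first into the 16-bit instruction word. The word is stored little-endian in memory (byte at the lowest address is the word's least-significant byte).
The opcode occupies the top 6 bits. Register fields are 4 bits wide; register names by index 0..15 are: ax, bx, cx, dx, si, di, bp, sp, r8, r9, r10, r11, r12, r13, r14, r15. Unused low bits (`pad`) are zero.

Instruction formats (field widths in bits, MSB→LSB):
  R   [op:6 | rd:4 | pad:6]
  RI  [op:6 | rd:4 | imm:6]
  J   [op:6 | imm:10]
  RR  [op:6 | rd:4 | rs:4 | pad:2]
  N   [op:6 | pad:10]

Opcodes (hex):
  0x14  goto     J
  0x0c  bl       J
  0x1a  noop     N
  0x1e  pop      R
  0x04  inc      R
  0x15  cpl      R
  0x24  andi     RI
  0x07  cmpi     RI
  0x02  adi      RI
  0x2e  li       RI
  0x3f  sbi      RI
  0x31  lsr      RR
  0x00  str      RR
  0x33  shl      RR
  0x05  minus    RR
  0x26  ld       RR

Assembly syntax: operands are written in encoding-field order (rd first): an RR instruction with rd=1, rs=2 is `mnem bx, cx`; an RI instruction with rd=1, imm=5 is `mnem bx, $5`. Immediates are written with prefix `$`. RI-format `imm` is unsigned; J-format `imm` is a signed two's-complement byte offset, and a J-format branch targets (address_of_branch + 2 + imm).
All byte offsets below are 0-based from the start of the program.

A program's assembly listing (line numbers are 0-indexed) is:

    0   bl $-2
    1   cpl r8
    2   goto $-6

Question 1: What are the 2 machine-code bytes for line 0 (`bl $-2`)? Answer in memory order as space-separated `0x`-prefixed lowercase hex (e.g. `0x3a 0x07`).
0xfe 0x33

0. bl fields op=0xc:6|imm=-2:10 → word 33feh → fe 33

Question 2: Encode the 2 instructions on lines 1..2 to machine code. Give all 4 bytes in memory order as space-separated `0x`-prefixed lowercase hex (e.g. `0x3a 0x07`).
0x00 0x56 0xfa 0x53

L1: cpl op=0x15:6|rd=8:4|pad=0:6 ⇒ 0x5600 ⇒ little 00 56
L2: goto op=0x14:6|imm=-6:10 ⇒ 0x53fa ⇒ little fa 53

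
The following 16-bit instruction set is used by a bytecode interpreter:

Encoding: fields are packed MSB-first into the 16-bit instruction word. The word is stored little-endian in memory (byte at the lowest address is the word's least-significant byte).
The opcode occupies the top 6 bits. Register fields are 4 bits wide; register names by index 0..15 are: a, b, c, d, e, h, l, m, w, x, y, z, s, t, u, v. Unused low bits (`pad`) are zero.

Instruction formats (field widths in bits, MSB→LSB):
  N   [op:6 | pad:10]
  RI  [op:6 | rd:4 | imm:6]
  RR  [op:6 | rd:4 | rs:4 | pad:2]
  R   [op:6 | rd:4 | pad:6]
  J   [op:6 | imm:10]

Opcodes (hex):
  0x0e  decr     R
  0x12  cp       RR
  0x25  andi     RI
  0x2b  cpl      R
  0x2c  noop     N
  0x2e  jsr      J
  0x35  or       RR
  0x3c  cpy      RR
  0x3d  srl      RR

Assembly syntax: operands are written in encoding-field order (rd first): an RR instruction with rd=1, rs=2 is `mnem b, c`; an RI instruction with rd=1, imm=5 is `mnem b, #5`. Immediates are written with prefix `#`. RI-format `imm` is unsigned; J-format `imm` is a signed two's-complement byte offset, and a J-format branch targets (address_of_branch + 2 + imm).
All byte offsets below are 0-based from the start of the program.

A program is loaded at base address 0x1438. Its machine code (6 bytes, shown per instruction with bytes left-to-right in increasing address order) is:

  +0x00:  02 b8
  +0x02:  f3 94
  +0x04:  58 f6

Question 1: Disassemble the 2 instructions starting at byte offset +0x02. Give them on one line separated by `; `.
off 0x02: read f3 94 as little → 0x94f3
  op=0x94f3>>10=0x25 ⇒ andi (RI)
  rd: (w>>6)&0xf=0x3 → d
  imm: (w>>0)&0x3f=0x33 → #51
off 0x04: read 58 f6 as little → 0xf658
  op=0xf658>>10=0x3d ⇒ srl (RR)
  rd: (w>>6)&0xf=0x9 → x
  rs: (w>>2)&0xf=0x6 → l

andi d, #51; srl x, l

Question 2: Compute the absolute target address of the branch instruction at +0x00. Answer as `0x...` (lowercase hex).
[00] 02 b8 → 0xb802
  opcode bits[15:10]=0x2e: jsr/J
  [9:0] imm=2 = #2
  target = base 0x1438 + off 0x00 + 2 + imm 2 = 0x143c

0x143c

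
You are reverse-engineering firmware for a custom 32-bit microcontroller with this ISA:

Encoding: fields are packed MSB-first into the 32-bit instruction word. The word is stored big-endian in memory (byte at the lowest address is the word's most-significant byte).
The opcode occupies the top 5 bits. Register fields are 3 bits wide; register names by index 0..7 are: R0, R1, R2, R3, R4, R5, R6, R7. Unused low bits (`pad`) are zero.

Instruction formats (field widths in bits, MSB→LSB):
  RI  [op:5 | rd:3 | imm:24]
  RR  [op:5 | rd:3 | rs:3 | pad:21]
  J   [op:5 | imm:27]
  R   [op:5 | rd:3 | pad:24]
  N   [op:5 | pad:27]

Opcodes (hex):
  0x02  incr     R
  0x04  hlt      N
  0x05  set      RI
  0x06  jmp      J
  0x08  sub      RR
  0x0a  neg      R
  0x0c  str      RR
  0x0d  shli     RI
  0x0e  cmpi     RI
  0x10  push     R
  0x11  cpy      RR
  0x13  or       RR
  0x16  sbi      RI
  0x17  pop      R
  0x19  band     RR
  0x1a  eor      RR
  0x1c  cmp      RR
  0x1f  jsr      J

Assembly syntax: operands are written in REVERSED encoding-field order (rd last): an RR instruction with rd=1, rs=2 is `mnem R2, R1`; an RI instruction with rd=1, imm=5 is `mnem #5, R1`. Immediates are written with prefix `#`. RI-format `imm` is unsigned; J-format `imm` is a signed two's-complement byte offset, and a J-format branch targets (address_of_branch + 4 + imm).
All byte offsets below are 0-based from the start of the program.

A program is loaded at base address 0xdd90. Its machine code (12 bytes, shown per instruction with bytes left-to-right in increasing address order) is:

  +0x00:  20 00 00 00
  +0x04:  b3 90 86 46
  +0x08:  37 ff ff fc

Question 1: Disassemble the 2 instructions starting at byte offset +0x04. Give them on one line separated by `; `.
sbi #9471558, R3; jmp #-4

[04] b3 90 86 46 → 0xb3908646
  top 5b → 0x16 → sbi [RI]
  [26:24] rd=3 = R3
  [23:0] imm=9471558 = #9471558
[08] 37 ff ff fc → 0x37fffffc
  top 5b → 0x6 → jmp [J]
  [26:0] imm=134217724 (s27→-4) = #-4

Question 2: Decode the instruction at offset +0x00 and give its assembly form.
hlt

@+00  big-endian(20 00 00 00) = 0x20000000
  opcode bits[31:27]=0x4: hlt/N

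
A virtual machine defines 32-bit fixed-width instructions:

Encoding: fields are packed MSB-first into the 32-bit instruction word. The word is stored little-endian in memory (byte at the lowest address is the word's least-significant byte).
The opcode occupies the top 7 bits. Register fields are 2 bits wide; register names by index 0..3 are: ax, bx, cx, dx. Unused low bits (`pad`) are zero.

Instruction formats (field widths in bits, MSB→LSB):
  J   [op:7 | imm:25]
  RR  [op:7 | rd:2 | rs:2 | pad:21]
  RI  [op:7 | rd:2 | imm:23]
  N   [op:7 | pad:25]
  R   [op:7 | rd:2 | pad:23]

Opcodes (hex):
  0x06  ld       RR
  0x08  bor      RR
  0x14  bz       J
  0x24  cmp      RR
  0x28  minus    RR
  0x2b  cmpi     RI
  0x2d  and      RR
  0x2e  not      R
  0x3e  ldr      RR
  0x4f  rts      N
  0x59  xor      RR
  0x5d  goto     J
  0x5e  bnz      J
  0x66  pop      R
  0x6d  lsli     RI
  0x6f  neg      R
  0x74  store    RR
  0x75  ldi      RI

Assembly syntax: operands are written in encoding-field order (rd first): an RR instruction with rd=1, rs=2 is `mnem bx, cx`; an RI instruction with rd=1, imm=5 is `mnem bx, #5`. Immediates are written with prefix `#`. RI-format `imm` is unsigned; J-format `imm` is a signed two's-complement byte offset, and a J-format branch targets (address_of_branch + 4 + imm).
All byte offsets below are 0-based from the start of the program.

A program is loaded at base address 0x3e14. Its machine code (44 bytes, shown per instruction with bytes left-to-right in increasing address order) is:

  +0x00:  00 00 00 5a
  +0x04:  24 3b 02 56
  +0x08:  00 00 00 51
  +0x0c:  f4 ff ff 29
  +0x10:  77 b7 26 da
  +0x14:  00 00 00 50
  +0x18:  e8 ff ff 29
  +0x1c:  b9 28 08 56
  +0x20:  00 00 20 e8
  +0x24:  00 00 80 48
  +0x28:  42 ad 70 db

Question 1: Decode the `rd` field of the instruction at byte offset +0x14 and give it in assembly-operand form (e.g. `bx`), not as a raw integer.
ax

+0x14: 00 00 00 50 ⇒ word 0x50000000 (little)
  top 7b → 0x28 → minus [RR]
  rd@[24:23]=0x0 ⇒ ax
  rs@[22:21]=0x0 ⇒ ax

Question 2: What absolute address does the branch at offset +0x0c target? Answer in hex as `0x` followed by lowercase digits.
+0x0c: f4 ff ff 29 ⇒ word 0x29fffff4 (little)
  top 7b → 0x14 → bz [J]
  [24:0] imm=33554420 (s25→-12) = #-12
  target = base 0x3e14 + off 0x0c + 4 + imm -12 = 0x3e18

0x3e18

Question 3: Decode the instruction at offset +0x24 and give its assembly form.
cmp bx, ax

off 0x24: read 00 00 80 48 as little → 0x48800000
  opcode bits[31:25]=0x24: cmp/RR
  rd@[24:23]=0x1 ⇒ bx
  rs@[22:21]=0x0 ⇒ ax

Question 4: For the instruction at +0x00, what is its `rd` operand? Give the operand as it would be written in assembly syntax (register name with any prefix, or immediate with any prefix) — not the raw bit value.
ax

+0x00: 00 00 00 5a ⇒ word 0x5a000000 (little)
  top 7b → 0x2d → and [RR]
  [24:23] rd=0 = ax
  [22:21] rs=0 = ax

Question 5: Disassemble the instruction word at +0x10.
off 0x10: read 77 b7 26 da as little → 0xda26b777
  opcode bits[31:25]=0x6d: lsli/RI
  rd@[24:23]=0x0 ⇒ ax
  imm@[22:0]=0x26b777 ⇒ #2537335

lsli ax, #2537335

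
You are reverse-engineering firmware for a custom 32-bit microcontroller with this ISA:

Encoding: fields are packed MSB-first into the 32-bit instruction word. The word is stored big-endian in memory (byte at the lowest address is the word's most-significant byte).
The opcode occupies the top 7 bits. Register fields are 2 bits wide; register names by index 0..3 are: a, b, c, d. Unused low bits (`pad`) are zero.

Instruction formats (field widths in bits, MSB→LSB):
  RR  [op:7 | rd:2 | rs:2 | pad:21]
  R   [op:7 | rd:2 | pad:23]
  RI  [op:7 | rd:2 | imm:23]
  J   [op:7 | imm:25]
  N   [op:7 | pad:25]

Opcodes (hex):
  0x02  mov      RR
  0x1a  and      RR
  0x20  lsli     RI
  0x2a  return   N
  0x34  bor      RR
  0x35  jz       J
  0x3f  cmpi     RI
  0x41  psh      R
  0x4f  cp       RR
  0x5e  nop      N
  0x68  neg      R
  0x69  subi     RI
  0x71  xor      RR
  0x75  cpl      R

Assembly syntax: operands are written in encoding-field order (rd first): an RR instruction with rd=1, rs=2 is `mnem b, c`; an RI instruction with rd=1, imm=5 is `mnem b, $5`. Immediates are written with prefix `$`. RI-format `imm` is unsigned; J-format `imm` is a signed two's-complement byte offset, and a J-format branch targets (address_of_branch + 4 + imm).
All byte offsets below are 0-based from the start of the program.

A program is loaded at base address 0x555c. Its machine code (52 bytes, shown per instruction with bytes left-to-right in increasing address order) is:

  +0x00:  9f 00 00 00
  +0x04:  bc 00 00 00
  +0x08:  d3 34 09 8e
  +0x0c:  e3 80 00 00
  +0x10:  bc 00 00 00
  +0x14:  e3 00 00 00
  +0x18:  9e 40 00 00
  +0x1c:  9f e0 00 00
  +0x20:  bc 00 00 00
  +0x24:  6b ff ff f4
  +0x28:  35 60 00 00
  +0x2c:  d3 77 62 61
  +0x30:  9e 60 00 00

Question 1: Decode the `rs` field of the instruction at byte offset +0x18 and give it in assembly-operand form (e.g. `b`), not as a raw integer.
c

off 0x18: read 9e 40 00 00 as big → 0x9e400000
  top 7b → 0x4f → cp [RR]
  [24:23] rd=0 = a
  [22:21] rs=2 = c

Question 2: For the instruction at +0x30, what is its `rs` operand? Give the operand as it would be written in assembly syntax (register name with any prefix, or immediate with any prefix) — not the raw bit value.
[30] 9e 60 00 00 → 0x9e600000
  op=0x9e600000>>25=0x4f ⇒ cp (RR)
  [24:23] rd=0 = a
  [22:21] rs=3 = d

d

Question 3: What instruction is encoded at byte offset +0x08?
+0x08: d3 34 09 8e ⇒ word 0xd334098e (big)
  top 7b → 0x69 → subi [RI]
  rd@[24:23]=0x2 ⇒ c
  imm@[22:0]=0x34098e ⇒ $3410318

subi c, $3410318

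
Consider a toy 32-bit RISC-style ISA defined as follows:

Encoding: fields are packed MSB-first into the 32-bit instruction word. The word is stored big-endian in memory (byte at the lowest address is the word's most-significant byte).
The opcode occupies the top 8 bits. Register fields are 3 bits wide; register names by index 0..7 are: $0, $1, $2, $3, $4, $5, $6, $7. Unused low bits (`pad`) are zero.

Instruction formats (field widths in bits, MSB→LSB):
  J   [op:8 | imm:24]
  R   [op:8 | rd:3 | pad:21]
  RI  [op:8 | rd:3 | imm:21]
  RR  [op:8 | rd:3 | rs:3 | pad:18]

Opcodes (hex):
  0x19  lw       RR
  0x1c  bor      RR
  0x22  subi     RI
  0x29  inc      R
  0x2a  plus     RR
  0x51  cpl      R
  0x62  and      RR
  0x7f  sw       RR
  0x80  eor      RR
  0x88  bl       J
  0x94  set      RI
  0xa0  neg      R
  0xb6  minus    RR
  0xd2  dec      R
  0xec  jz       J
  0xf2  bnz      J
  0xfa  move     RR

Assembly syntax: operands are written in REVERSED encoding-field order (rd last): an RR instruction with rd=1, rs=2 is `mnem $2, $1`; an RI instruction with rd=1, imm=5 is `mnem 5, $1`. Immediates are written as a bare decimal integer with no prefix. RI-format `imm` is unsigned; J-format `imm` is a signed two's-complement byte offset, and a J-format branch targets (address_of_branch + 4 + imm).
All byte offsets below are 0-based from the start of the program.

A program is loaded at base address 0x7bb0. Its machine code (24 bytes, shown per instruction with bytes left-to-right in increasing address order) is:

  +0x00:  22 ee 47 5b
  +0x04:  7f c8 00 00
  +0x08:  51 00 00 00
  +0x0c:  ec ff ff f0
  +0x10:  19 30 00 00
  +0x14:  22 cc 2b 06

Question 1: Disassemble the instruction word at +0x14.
+0x14: 22 cc 2b 06 ⇒ word 0x22cc2b06 (big)
  op=0x22cc2b06>>24=0x22 ⇒ subi (RI)
  rd@[23:21]=0x6 ⇒ $6
  imm@[20:0]=0xc2b06 ⇒ 797446

subi 797446, $6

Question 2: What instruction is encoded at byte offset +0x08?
@+08  big-endian(51 00 00 00) = 0x51000000
  opcode bits[31:24]=0x51: cpl/R
  rd: (w>>21)&0x7=0x0 → $0

cpl $0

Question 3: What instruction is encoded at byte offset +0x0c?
jz -16

off 0x0c: read ec ff ff f0 as big → 0xecfffff0
  opcode bits[31:24]=0xec: jz/J
  imm@[23:0]=0xfffff0 (s24→-16) ⇒ -16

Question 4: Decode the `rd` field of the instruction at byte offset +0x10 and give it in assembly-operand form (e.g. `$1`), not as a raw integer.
@+10  big-endian(19 30 00 00) = 0x19300000
  op=0x19300000>>24=0x19 ⇒ lw (RR)
  rd@[23:21]=0x1 ⇒ $1
  rs@[20:18]=0x4 ⇒ $4

$1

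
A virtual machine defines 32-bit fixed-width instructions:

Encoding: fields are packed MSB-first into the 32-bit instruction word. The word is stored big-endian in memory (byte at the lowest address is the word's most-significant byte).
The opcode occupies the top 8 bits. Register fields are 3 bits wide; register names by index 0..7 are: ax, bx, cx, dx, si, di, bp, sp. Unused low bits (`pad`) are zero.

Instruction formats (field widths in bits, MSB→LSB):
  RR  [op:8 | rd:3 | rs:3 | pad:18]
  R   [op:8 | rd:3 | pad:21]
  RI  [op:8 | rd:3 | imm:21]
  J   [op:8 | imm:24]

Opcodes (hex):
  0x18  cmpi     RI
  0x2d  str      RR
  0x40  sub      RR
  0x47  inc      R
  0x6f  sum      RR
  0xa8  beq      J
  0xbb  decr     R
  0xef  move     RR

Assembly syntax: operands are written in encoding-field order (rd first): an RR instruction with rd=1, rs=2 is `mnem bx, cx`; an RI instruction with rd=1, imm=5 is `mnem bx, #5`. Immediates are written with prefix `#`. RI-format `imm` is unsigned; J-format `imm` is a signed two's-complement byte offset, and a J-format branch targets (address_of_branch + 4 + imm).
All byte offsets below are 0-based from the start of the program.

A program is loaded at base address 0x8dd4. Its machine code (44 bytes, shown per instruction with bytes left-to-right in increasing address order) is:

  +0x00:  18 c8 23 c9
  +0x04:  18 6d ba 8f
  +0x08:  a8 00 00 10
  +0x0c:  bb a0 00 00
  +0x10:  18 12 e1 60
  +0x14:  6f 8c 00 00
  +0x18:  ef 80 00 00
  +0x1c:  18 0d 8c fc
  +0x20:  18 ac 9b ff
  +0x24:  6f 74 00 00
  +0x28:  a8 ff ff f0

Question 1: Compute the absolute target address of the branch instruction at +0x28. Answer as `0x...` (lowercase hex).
@+28  big-endian(a8 ff ff f0) = 0xa8fffff0
  top 8b → 0xa8 → beq [J]
  imm@[23:0]=0xfffff0 (s24→-16) ⇒ #-16
  target = base 0x8dd4 + off 0x28 + 4 + imm -16 = 0x8df0

0x8df0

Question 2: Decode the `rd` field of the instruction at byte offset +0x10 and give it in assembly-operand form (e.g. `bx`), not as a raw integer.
[10] 18 12 e1 60 → 0x1812e160
  op=0x1812e160>>24=0x18 ⇒ cmpi (RI)
  rd@[23:21]=0x0 ⇒ ax
  imm@[20:0]=0x12e160 ⇒ #1237344

ax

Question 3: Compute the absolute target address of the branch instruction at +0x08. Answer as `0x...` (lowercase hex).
0x8df0

[08] a8 00 00 10 → 0xa8000010
  top 8b → 0xa8 → beq [J]
  imm@[23:0]=0x10 ⇒ #16
  target = base 0x8dd4 + off 0x08 + 4 + imm 16 = 0x8df0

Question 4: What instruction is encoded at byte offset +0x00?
cmpi bp, #533449

off 0x00: read 18 c8 23 c9 as big → 0x18c823c9
  top 8b → 0x18 → cmpi [RI]
  [23:21] rd=6 = bp
  [20:0] imm=533449 = #533449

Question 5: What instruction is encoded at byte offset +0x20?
+0x20: 18 ac 9b ff ⇒ word 0x18ac9bff (big)
  opcode bits[31:24]=0x18: cmpi/RI
  rd@[23:21]=0x5 ⇒ di
  imm@[20:0]=0xc9bff ⇒ #826367

cmpi di, #826367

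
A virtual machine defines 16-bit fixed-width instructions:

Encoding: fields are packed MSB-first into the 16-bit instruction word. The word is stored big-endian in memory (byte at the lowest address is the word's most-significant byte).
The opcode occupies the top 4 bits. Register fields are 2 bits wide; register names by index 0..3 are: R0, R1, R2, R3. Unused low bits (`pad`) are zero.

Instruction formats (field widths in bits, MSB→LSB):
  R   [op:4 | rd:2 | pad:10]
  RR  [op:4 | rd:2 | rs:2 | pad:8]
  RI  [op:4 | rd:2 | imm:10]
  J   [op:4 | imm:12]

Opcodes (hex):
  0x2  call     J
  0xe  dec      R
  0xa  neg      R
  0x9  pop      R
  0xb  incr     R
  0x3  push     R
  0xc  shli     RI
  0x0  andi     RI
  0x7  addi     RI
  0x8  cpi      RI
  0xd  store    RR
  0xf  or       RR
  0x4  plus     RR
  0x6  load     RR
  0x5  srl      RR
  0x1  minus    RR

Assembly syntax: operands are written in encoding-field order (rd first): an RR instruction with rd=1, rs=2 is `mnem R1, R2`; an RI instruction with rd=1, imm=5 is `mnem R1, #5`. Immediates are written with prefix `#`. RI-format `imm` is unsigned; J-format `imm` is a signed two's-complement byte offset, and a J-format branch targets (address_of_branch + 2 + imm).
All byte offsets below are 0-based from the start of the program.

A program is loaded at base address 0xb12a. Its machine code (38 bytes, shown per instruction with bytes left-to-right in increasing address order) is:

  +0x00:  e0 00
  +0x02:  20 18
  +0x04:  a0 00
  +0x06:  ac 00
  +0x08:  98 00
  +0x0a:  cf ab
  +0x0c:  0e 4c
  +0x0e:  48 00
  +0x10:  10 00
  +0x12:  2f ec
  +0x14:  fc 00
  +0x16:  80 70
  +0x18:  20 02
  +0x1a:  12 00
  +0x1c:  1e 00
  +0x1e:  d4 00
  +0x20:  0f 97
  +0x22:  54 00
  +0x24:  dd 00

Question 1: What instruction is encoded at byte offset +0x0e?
[0e] 48 00 → 0x4800
  op=0x4800>>12=0x4 ⇒ plus (RR)
  rd: (w>>10)&0x3=0x2 → R2
  rs: (w>>8)&0x3=0x0 → R0

plus R2, R0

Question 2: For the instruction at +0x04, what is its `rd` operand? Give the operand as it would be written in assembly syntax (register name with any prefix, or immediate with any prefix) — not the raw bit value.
R0

[04] a0 00 → 0xa000
  opcode bits[15:12]=0xa: neg/R
  rd: (w>>10)&0x3=0x0 → R0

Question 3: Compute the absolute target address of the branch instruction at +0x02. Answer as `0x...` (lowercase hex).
0xb146

+0x02: 20 18 ⇒ word 0x2018 (big)
  top 4b → 0x2 → call [J]
  imm: (w>>0)&0xfff=0x18 → #24
  target = base 0xb12a + off 0x02 + 2 + imm 24 = 0xb146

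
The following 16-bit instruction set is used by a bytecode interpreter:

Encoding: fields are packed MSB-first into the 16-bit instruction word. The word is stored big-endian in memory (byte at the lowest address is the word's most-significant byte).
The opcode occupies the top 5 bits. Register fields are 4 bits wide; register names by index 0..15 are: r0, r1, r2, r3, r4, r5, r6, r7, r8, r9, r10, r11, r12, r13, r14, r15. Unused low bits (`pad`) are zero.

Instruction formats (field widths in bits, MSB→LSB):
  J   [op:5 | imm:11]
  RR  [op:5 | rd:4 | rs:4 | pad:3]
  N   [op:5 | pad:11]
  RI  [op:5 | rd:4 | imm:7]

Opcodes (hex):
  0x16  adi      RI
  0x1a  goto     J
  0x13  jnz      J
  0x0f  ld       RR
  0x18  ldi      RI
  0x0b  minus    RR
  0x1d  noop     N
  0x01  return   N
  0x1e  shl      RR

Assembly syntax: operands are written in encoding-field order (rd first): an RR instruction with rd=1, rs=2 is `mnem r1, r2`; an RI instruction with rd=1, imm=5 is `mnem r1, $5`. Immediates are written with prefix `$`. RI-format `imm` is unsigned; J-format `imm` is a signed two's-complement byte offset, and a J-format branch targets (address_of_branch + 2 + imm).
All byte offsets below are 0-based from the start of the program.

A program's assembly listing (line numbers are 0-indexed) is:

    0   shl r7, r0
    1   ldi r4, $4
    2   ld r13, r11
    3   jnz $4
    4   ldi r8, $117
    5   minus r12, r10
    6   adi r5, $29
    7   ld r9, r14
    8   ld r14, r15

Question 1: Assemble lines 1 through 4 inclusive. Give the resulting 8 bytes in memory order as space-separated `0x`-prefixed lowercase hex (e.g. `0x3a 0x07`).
line 1 (ldi): pack op=0x18:5|rd=4:4|imm=4:7 = 0xc204; big→ c2 04
line 2 (ld): pack op=0xf:5|rd=13:4|rs=11:4|pad=0:3 = 0x7ed8; big→ 7e d8
line 3 (jnz): pack op=0x13:5|imm=4:11 = 0x9804; big→ 98 04
line 4 (ldi): pack op=0x18:5|rd=8:4|imm=117:7 = 0xc475; big→ c4 75

0xc2 0x04 0x7e 0xd8 0x98 0x04 0xc4 0x75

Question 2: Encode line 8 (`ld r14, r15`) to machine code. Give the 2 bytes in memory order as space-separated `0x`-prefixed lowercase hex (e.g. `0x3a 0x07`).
L8: ld op=0xf:5|rd=14:4|rs=15:4|pad=0:3 ⇒ 0x7f78 ⇒ big 7f 78

0x7f 0x78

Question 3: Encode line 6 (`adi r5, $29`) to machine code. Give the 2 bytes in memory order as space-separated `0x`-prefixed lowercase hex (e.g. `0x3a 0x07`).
0xb2 0x9d

6. adi fields op=0x16:5|rd=5:4|imm=29:7 → word b29dh → b2 9d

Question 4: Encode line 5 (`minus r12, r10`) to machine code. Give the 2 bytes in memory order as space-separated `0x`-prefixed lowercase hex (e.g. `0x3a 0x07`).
0x5e 0x50

L5: minus op=0xb:5|rd=12:4|rs=10:4|pad=0:3 ⇒ 0x5e50 ⇒ big 5e 50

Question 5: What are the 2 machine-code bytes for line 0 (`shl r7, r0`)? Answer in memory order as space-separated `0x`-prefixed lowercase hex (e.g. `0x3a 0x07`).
0xf3 0x80

L0: shl op=0x1e:5|rd=7:4|rs=0:4|pad=0:3 ⇒ 0xf380 ⇒ big f3 80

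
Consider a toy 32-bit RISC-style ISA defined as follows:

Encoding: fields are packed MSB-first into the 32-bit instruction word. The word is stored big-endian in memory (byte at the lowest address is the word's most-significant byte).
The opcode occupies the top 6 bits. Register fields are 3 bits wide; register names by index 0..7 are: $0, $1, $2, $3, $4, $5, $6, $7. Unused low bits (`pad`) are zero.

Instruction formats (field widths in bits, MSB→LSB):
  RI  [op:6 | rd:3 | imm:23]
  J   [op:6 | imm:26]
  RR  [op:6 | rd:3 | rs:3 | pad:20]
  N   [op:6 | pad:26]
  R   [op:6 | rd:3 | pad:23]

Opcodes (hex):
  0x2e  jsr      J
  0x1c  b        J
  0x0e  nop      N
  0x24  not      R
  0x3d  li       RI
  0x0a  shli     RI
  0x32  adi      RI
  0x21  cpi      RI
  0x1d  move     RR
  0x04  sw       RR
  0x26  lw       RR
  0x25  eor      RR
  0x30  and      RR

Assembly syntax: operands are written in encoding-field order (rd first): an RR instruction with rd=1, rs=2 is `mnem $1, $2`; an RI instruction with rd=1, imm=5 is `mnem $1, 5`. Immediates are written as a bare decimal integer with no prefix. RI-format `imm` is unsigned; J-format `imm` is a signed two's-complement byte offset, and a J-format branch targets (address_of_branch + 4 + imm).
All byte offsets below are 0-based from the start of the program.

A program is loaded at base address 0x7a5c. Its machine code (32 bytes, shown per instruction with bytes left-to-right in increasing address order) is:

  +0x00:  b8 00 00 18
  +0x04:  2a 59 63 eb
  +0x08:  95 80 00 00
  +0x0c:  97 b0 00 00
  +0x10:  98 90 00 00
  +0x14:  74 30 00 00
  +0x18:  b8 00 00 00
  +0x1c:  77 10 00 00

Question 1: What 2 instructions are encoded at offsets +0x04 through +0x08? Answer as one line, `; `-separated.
shli $4, 5858283; eor $3, $0

off 0x04: read 2a 59 63 eb as big → 0x2a5963eb
  op=0x2a5963eb>>26=0xa ⇒ shli (RI)
  rd@[25:23]=0x4 ⇒ $4
  imm@[22:0]=0x5963eb ⇒ 5858283
off 0x08: read 95 80 00 00 as big → 0x95800000
  op=0x95800000>>26=0x25 ⇒ eor (RR)
  rd@[25:23]=0x3 ⇒ $3
  rs@[22:20]=0x0 ⇒ $0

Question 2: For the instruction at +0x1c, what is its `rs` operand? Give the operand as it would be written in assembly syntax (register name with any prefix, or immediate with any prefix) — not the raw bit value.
$1

off 0x1c: read 77 10 00 00 as big → 0x77100000
  top 6b → 0x1d → move [RR]
  rd@[25:23]=0x6 ⇒ $6
  rs@[22:20]=0x1 ⇒ $1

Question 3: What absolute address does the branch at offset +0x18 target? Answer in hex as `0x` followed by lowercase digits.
[18] b8 00 00 00 → 0xb8000000
  top 6b → 0x2e → jsr [J]
  [25:0] imm=0 = 0
  target = base 0x7a5c + off 0x18 + 4 + imm 0 = 0x7a78

0x7a78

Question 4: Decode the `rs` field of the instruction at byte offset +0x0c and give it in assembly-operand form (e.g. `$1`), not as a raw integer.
$3

@+0c  big-endian(97 b0 00 00) = 0x97b00000
  opcode bits[31:26]=0x25: eor/RR
  [25:23] rd=7 = $7
  [22:20] rs=3 = $3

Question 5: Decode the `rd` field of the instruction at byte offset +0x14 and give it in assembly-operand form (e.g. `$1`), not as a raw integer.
[14] 74 30 00 00 → 0x74300000
  opcode bits[31:26]=0x1d: move/RR
  rd: (w>>23)&0x7=0x0 → $0
  rs: (w>>20)&0x7=0x3 → $3

$0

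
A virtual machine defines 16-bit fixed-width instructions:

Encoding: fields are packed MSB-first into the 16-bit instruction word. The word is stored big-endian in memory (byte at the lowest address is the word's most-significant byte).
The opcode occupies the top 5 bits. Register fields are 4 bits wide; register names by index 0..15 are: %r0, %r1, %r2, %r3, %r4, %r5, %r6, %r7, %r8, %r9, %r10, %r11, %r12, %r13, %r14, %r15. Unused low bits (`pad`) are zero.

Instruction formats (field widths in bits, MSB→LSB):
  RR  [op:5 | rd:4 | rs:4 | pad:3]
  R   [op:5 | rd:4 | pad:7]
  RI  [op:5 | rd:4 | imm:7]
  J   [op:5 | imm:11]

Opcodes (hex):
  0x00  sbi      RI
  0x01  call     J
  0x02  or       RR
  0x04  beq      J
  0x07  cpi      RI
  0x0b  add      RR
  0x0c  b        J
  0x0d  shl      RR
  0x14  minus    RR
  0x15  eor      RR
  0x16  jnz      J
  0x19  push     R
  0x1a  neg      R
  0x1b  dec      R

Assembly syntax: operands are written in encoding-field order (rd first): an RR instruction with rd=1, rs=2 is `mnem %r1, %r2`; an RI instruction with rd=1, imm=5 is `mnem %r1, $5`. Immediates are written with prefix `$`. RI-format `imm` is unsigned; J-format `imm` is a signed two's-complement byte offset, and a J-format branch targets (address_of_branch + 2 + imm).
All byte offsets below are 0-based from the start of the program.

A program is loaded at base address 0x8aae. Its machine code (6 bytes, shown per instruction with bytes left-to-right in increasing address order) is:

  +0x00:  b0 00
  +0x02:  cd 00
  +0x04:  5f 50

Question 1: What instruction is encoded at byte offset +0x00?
jnz $0

@+00  big-endian(b0 00) = 0xb000
  op=0xb000>>11=0x16 ⇒ jnz (J)
  [10:0] imm=0 = $0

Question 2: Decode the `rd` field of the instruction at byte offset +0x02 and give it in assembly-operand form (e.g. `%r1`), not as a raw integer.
off 0x02: read cd 00 as big → 0xcd00
  op=0xcd00>>11=0x19 ⇒ push (R)
  [10:7] rd=10 = %r10

%r10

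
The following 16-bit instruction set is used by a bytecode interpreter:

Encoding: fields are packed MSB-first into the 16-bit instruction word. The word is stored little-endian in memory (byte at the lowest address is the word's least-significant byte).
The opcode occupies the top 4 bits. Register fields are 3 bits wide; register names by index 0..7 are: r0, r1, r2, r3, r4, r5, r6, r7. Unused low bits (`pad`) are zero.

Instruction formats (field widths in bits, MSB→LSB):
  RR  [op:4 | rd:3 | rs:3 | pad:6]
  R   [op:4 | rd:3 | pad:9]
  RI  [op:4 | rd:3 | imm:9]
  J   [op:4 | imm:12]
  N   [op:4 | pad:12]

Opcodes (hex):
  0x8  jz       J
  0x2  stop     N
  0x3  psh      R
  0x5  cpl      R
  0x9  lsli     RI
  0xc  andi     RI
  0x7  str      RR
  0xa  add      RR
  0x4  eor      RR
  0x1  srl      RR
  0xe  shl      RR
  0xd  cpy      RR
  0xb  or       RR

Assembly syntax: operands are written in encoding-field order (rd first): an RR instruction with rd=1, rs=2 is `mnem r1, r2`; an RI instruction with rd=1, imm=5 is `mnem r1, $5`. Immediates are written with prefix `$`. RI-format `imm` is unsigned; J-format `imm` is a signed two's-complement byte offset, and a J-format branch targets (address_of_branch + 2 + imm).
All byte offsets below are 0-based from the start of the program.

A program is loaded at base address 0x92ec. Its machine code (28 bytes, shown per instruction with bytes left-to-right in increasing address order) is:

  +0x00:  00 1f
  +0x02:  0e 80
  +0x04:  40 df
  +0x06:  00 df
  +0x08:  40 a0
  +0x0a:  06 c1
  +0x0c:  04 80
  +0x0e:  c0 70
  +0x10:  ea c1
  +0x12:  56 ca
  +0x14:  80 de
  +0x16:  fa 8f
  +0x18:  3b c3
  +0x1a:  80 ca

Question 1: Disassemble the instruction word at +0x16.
jz $-6

+0x16: fa 8f ⇒ word 0x8ffa (little)
  opcode bits[15:12]=0x8: jz/J
  imm: (w>>0)&0xfff=0xffa (s12→-6) → $-6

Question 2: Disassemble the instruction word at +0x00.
[00] 00 1f → 0x1f00
  op=0x1f00>>12=0x1 ⇒ srl (RR)
  rd: (w>>9)&0x7=0x7 → r7
  rs: (w>>6)&0x7=0x4 → r4

srl r7, r4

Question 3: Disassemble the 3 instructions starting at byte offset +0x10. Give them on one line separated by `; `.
andi r0, $490; andi r5, $86; cpy r7, r2

[10] ea c1 → 0xc1ea
  top 4b → 0xc → andi [RI]
  [11:9] rd=0 = r0
  [8:0] imm=490 = $490
[12] 56 ca → 0xca56
  top 4b → 0xc → andi [RI]
  [11:9] rd=5 = r5
  [8:0] imm=86 = $86
[14] 80 de → 0xde80
  top 4b → 0xd → cpy [RR]
  [11:9] rd=7 = r7
  [8:6] rs=2 = r2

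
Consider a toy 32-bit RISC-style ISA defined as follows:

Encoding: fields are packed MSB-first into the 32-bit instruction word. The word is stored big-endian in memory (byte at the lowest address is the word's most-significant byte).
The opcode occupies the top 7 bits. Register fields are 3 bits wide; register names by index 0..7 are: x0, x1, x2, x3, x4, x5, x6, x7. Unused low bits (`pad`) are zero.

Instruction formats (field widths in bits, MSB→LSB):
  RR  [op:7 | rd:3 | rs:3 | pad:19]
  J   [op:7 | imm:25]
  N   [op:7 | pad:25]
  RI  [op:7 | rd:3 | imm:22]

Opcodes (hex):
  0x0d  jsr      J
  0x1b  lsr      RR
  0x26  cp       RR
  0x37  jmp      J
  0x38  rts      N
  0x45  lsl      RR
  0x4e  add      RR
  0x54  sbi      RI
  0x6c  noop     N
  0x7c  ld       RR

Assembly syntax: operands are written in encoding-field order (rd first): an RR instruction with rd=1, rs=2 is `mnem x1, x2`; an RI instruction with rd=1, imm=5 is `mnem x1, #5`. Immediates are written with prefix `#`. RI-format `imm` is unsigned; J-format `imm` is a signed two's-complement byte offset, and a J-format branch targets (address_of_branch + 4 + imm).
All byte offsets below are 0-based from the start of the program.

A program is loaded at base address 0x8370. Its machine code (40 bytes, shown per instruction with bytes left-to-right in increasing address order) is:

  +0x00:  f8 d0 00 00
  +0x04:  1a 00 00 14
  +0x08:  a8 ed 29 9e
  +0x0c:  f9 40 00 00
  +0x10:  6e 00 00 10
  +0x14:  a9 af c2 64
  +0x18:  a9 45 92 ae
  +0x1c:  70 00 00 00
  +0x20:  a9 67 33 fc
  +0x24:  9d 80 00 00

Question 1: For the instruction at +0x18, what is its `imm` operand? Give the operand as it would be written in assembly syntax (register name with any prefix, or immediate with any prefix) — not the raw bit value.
+0x18: a9 45 92 ae ⇒ word 0xa94592ae (big)
  opcode bits[31:25]=0x54: sbi/RI
  rd@[24:22]=0x5 ⇒ x5
  imm@[21:0]=0x592ae ⇒ #365230

#365230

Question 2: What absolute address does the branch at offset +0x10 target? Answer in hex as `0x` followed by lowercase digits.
off 0x10: read 6e 00 00 10 as big → 0x6e000010
  opcode bits[31:25]=0x37: jmp/J
  imm@[24:0]=0x10 ⇒ #16
  target = base 0x8370 + off 0x10 + 4 + imm 16 = 0x8394

0x8394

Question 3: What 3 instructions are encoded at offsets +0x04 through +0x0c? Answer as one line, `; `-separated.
jsr #20; sbi x3, #2959774; ld x5, x0

[04] 1a 00 00 14 → 0x1a000014
  top 7b → 0xd → jsr [J]
  imm: (w>>0)&0x1ffffff=0x14 → #20
[08] a8 ed 29 9e → 0xa8ed299e
  top 7b → 0x54 → sbi [RI]
  rd: (w>>22)&0x7=0x3 → x3
  imm: (w>>0)&0x3fffff=0x2d299e → #2959774
[0c] f9 40 00 00 → 0xf9400000
  top 7b → 0x7c → ld [RR]
  rd: (w>>22)&0x7=0x5 → x5
  rs: (w>>19)&0x7=0x0 → x0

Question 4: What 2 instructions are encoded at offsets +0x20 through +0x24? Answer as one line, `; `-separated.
[20] a9 67 33 fc → 0xa96733fc
  top 7b → 0x54 → sbi [RI]
  [24:22] rd=5 = x5
  [21:0] imm=2569212 = #2569212
[24] 9d 80 00 00 → 0x9d800000
  top 7b → 0x4e → add [RR]
  [24:22] rd=6 = x6
  [21:19] rs=0 = x0

sbi x5, #2569212; add x6, x0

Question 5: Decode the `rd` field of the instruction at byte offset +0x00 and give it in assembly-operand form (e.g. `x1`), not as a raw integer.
x3

@+00  big-endian(f8 d0 00 00) = 0xf8d00000
  op=0xf8d00000>>25=0x7c ⇒ ld (RR)
  rd: (w>>22)&0x7=0x3 → x3
  rs: (w>>19)&0x7=0x2 → x2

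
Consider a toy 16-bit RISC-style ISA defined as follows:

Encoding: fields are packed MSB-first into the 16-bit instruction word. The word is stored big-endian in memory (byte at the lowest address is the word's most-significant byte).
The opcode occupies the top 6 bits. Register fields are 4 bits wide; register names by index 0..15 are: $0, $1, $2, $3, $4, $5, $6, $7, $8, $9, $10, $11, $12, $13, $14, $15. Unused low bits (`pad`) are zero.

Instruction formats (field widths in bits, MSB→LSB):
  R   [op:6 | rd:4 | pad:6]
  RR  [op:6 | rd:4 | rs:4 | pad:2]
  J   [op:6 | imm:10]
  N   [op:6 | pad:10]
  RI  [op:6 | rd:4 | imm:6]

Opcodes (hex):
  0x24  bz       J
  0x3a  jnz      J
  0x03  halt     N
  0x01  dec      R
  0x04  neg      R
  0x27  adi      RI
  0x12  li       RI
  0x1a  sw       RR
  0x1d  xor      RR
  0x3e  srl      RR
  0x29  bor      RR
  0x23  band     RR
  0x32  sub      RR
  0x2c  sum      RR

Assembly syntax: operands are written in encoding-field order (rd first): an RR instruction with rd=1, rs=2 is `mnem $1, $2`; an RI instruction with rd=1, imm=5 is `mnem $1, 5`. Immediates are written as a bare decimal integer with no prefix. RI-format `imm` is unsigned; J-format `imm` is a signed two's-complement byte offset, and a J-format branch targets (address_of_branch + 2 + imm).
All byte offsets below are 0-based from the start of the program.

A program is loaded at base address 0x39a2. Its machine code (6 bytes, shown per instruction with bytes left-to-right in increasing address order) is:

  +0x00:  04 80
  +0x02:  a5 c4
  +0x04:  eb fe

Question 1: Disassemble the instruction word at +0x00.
dec $2

@+00  big-endian(04 80) = 0x0480
  opcode bits[15:10]=0x1: dec/R
  rd@[9:6]=0x2 ⇒ $2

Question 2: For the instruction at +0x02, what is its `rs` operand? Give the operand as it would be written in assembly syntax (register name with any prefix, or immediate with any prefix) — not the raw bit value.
$1

@+02  big-endian(a5 c4) = 0xa5c4
  op=0xa5c4>>10=0x29 ⇒ bor (RR)
  rd@[9:6]=0x7 ⇒ $7
  rs@[5:2]=0x1 ⇒ $1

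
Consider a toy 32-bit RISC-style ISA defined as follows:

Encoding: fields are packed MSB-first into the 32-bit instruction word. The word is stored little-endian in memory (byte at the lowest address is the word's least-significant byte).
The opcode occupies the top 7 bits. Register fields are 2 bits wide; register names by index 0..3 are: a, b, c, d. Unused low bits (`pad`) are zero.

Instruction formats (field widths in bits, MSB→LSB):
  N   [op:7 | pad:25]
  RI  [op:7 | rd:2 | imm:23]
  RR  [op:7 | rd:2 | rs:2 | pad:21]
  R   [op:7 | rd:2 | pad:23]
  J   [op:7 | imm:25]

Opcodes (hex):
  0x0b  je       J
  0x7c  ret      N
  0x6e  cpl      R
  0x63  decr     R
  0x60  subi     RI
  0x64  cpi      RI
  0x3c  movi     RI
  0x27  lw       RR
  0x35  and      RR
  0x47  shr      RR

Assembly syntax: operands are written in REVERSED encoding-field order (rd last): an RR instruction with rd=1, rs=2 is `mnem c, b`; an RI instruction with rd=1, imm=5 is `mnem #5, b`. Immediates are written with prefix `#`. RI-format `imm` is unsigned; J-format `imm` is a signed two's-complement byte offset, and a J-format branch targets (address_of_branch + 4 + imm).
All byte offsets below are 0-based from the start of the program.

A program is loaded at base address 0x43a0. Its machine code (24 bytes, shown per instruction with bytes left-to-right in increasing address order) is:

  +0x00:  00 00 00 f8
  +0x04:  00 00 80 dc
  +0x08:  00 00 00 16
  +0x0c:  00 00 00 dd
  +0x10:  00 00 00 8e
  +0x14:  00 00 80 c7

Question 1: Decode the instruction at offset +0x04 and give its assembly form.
cpl b

@+04  little-endian(00 00 80 dc) = 0xdc800000
  opcode bits[31:25]=0x6e: cpl/R
  rd@[24:23]=0x1 ⇒ b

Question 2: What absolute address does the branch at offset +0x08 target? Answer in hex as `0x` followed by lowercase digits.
[08] 00 00 00 16 → 0x16000000
  top 7b → 0xb → je [J]
  imm@[24:0]=0x0 ⇒ #0
  target = base 0x43a0 + off 0x08 + 4 + imm 0 = 0x43ac

0x43ac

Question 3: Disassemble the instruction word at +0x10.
+0x10: 00 00 00 8e ⇒ word 0x8e000000 (little)
  top 7b → 0x47 → shr [RR]
  rd: (w>>23)&0x3=0x0 → a
  rs: (w>>21)&0x3=0x0 → a

shr a, a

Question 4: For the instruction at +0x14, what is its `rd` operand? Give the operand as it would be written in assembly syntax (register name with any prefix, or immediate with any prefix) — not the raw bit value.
off 0x14: read 00 00 80 c7 as little → 0xc7800000
  op=0xc7800000>>25=0x63 ⇒ decr (R)
  [24:23] rd=3 = d

d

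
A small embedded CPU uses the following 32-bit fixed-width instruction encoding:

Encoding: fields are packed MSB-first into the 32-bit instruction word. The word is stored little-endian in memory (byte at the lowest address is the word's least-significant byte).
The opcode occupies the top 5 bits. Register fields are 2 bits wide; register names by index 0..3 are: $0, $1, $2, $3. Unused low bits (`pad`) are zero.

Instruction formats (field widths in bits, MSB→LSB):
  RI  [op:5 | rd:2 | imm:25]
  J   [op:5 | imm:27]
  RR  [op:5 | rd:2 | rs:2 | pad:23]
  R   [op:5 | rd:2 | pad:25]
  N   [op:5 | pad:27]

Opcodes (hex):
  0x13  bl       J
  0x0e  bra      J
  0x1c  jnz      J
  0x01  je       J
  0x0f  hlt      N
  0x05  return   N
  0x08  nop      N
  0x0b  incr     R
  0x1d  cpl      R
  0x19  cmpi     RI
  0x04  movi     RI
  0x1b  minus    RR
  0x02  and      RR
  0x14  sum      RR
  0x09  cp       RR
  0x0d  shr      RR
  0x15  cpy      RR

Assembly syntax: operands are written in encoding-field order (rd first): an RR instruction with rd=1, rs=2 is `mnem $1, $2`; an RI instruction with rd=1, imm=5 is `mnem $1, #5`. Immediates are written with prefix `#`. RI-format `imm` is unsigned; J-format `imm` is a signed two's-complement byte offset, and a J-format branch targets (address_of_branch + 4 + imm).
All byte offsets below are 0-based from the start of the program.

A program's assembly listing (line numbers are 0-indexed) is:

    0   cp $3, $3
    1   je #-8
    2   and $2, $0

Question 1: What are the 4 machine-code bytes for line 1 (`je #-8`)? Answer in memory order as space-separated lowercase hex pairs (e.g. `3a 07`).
line 1 (je): pack op=0x1:5|imm=-8:27 = 0x0ffffff8; little→ f8 ff ff 0f

f8 ff ff 0f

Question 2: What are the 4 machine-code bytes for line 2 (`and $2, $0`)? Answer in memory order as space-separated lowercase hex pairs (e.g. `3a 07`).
line 2 (and): pack op=0x2:5|rd=2:2|rs=0:2|pad=0:23 = 0x14000000; little→ 00 00 00 14

00 00 00 14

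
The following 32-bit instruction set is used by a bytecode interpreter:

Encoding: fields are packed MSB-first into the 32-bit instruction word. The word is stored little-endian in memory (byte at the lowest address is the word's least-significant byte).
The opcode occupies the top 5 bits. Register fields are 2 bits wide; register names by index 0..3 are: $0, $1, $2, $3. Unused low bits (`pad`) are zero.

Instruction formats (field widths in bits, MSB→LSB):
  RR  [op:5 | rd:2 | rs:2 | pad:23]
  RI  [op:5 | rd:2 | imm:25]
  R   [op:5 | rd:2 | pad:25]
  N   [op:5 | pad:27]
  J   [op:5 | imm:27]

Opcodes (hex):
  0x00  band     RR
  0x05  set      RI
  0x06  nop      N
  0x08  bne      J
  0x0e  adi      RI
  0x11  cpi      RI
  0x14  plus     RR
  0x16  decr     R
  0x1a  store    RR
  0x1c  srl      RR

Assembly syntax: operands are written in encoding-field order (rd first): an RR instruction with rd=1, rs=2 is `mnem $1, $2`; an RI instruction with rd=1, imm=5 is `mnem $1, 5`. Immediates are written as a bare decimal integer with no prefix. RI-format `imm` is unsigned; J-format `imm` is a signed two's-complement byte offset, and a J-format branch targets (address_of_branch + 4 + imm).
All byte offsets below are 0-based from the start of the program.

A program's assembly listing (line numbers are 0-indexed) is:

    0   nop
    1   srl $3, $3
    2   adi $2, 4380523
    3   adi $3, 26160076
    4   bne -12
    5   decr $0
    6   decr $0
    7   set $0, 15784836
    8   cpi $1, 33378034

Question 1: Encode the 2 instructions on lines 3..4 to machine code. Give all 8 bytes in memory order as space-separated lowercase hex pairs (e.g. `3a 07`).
cc 2b 8f 77 f4 ff ff 47

line 3 (adi): pack op=0xe:5|rd=3:2|imm=26160076:25 = 0x778f2bcc; little→ cc 2b 8f 77
line 4 (bne): pack op=0x8:5|imm=-12:27 = 0x47fffff4; little→ f4 ff ff 47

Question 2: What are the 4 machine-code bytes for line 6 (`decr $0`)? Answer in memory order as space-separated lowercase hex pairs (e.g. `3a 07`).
00 00 00 b0

6. decr fields op=0x16:5|rd=0:2|pad=0:25 → word b0000000h → 00 00 00 b0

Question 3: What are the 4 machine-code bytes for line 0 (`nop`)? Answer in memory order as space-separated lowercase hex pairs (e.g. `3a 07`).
0. nop fields op=0x6:5|pad=0:27 → word 30000000h → 00 00 00 30

00 00 00 30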